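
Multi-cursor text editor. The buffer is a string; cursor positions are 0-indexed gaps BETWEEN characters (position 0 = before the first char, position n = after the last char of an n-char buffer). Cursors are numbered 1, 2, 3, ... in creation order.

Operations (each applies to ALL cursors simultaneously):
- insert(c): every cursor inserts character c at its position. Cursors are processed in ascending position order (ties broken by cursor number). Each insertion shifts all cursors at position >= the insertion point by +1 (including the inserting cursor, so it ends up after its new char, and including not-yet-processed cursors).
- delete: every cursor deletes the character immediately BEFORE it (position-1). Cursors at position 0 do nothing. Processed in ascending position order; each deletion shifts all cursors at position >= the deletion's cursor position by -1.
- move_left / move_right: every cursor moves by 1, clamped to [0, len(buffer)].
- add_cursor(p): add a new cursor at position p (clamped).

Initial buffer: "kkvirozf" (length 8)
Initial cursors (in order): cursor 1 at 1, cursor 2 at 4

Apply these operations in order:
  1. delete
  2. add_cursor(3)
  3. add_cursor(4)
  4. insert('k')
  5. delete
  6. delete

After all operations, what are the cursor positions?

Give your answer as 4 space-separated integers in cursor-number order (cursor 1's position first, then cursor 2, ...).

Answer: 0 1 1 1

Derivation:
After op 1 (delete): buffer="kvrozf" (len 6), cursors c1@0 c2@2, authorship ......
After op 2 (add_cursor(3)): buffer="kvrozf" (len 6), cursors c1@0 c2@2 c3@3, authorship ......
After op 3 (add_cursor(4)): buffer="kvrozf" (len 6), cursors c1@0 c2@2 c3@3 c4@4, authorship ......
After op 4 (insert('k')): buffer="kkvkrkokzf" (len 10), cursors c1@1 c2@4 c3@6 c4@8, authorship 1..2.3.4..
After op 5 (delete): buffer="kvrozf" (len 6), cursors c1@0 c2@2 c3@3 c4@4, authorship ......
After op 6 (delete): buffer="kzf" (len 3), cursors c1@0 c2@1 c3@1 c4@1, authorship ...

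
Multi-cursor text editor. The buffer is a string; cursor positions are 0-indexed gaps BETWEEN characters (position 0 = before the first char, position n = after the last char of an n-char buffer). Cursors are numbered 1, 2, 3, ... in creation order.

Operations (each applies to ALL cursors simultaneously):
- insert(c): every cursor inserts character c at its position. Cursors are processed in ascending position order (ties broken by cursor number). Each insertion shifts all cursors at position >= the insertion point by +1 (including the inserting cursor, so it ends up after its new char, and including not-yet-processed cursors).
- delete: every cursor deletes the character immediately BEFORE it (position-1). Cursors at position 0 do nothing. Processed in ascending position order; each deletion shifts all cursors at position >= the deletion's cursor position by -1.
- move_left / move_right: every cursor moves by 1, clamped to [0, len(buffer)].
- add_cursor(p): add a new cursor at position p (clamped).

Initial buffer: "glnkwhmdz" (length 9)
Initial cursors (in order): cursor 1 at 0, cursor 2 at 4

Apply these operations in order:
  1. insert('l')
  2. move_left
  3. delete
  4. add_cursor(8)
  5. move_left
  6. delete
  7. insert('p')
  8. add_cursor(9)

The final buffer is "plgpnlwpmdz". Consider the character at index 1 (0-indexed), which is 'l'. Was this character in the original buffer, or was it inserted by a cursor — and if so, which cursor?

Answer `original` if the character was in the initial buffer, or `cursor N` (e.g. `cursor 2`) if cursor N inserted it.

Answer: cursor 1

Derivation:
After op 1 (insert('l')): buffer="lglnklwhmdz" (len 11), cursors c1@1 c2@6, authorship 1....2.....
After op 2 (move_left): buffer="lglnklwhmdz" (len 11), cursors c1@0 c2@5, authorship 1....2.....
After op 3 (delete): buffer="lglnlwhmdz" (len 10), cursors c1@0 c2@4, authorship 1...2.....
After op 4 (add_cursor(8)): buffer="lglnlwhmdz" (len 10), cursors c1@0 c2@4 c3@8, authorship 1...2.....
After op 5 (move_left): buffer="lglnlwhmdz" (len 10), cursors c1@0 c2@3 c3@7, authorship 1...2.....
After op 6 (delete): buffer="lgnlwmdz" (len 8), cursors c1@0 c2@2 c3@5, authorship 1..2....
After op 7 (insert('p')): buffer="plgpnlwpmdz" (len 11), cursors c1@1 c2@4 c3@8, authorship 11.2.2.3...
After op 8 (add_cursor(9)): buffer="plgpnlwpmdz" (len 11), cursors c1@1 c2@4 c3@8 c4@9, authorship 11.2.2.3...
Authorship (.=original, N=cursor N): 1 1 . 2 . 2 . 3 . . .
Index 1: author = 1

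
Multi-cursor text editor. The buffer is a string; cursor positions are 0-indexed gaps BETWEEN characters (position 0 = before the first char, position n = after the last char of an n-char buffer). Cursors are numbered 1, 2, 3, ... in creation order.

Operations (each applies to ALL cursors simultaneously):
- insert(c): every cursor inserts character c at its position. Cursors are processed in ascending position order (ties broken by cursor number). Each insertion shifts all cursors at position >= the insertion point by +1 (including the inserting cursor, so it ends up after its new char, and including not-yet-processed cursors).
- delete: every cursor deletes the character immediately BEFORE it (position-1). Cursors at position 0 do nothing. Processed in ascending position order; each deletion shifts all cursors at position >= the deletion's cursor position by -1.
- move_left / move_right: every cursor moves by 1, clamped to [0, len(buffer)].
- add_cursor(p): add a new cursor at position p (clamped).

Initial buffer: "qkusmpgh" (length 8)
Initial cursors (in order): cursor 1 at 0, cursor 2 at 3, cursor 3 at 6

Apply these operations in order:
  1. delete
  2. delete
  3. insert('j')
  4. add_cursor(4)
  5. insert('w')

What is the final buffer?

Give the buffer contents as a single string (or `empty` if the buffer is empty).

After op 1 (delete): buffer="qksmgh" (len 6), cursors c1@0 c2@2 c3@4, authorship ......
After op 2 (delete): buffer="qsgh" (len 4), cursors c1@0 c2@1 c3@2, authorship ....
After op 3 (insert('j')): buffer="jqjsjgh" (len 7), cursors c1@1 c2@3 c3@5, authorship 1.2.3..
After op 4 (add_cursor(4)): buffer="jqjsjgh" (len 7), cursors c1@1 c2@3 c4@4 c3@5, authorship 1.2.3..
After op 5 (insert('w')): buffer="jwqjwswjwgh" (len 11), cursors c1@2 c2@5 c4@7 c3@9, authorship 11.22.433..

Answer: jwqjwswjwgh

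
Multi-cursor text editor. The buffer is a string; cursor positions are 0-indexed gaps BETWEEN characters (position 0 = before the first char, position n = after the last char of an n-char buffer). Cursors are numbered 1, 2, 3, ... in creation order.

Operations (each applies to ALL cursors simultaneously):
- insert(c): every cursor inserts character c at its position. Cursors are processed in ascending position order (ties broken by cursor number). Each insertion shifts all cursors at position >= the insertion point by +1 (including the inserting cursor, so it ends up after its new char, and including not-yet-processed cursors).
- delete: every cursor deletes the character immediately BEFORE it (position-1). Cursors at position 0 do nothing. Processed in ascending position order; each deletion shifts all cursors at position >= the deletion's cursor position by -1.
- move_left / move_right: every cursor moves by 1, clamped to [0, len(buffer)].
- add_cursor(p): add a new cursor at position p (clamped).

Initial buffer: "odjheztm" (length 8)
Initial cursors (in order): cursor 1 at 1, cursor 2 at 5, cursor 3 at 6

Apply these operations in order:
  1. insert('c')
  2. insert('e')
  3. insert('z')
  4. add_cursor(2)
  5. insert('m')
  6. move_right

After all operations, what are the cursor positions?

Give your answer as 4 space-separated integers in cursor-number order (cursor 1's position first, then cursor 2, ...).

Answer: 7 15 20 4

Derivation:
After op 1 (insert('c')): buffer="ocdjheczctm" (len 11), cursors c1@2 c2@7 c3@9, authorship .1....2.3..
After op 2 (insert('e')): buffer="ocedjhecezcetm" (len 14), cursors c1@3 c2@9 c3@12, authorship .11....22.33..
After op 3 (insert('z')): buffer="ocezdjhecezzceztm" (len 17), cursors c1@4 c2@11 c3@15, authorship .111....222.333..
After op 4 (add_cursor(2)): buffer="ocezdjhecezzceztm" (len 17), cursors c4@2 c1@4 c2@11 c3@15, authorship .111....222.333..
After op 5 (insert('m')): buffer="ocmezmdjhecezmzcezmtm" (len 21), cursors c4@3 c1@6 c2@14 c3@19, authorship .14111....2222.3333..
After op 6 (move_right): buffer="ocmezmdjhecezmzcezmtm" (len 21), cursors c4@4 c1@7 c2@15 c3@20, authorship .14111....2222.3333..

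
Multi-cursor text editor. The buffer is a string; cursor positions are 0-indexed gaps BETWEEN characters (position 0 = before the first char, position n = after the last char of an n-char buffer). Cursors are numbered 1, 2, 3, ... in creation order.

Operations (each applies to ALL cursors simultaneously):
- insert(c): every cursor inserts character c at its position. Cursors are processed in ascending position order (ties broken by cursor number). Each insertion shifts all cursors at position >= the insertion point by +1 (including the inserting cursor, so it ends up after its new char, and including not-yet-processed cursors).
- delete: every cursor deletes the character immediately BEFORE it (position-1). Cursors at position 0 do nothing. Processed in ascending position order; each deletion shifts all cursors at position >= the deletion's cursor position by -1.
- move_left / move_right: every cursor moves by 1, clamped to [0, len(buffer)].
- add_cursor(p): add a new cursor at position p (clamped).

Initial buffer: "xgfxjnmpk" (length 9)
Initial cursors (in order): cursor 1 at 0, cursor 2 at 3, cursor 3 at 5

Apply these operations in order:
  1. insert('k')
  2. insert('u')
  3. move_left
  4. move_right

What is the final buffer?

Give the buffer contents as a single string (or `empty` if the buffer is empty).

Answer: kuxgfkuxjkunmpk

Derivation:
After op 1 (insert('k')): buffer="kxgfkxjknmpk" (len 12), cursors c1@1 c2@5 c3@8, authorship 1...2..3....
After op 2 (insert('u')): buffer="kuxgfkuxjkunmpk" (len 15), cursors c1@2 c2@7 c3@11, authorship 11...22..33....
After op 3 (move_left): buffer="kuxgfkuxjkunmpk" (len 15), cursors c1@1 c2@6 c3@10, authorship 11...22..33....
After op 4 (move_right): buffer="kuxgfkuxjkunmpk" (len 15), cursors c1@2 c2@7 c3@11, authorship 11...22..33....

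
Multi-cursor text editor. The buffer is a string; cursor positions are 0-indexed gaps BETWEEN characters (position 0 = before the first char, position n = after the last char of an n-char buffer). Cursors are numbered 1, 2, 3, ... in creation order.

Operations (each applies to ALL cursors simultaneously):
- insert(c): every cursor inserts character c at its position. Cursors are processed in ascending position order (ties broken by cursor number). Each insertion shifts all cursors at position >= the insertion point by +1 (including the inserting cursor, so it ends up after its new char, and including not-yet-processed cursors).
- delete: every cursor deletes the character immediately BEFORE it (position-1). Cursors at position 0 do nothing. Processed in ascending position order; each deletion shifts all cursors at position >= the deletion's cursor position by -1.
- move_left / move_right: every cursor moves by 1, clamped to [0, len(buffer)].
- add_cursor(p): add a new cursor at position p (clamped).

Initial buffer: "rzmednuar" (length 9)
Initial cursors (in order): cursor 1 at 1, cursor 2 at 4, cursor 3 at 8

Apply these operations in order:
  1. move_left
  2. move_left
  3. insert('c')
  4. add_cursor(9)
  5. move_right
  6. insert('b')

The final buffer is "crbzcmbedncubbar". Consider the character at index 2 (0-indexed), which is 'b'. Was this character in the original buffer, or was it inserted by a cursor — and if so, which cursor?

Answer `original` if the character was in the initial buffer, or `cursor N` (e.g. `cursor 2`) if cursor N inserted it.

Answer: cursor 1

Derivation:
After op 1 (move_left): buffer="rzmednuar" (len 9), cursors c1@0 c2@3 c3@7, authorship .........
After op 2 (move_left): buffer="rzmednuar" (len 9), cursors c1@0 c2@2 c3@6, authorship .........
After op 3 (insert('c')): buffer="crzcmedncuar" (len 12), cursors c1@1 c2@4 c3@9, authorship 1..2....3...
After op 4 (add_cursor(9)): buffer="crzcmedncuar" (len 12), cursors c1@1 c2@4 c3@9 c4@9, authorship 1..2....3...
After op 5 (move_right): buffer="crzcmedncuar" (len 12), cursors c1@2 c2@5 c3@10 c4@10, authorship 1..2....3...
After op 6 (insert('b')): buffer="crbzcmbedncubbar" (len 16), cursors c1@3 c2@7 c3@14 c4@14, authorship 1.1.2.2...3.34..
Authorship (.=original, N=cursor N): 1 . 1 . 2 . 2 . . . 3 . 3 4 . .
Index 2: author = 1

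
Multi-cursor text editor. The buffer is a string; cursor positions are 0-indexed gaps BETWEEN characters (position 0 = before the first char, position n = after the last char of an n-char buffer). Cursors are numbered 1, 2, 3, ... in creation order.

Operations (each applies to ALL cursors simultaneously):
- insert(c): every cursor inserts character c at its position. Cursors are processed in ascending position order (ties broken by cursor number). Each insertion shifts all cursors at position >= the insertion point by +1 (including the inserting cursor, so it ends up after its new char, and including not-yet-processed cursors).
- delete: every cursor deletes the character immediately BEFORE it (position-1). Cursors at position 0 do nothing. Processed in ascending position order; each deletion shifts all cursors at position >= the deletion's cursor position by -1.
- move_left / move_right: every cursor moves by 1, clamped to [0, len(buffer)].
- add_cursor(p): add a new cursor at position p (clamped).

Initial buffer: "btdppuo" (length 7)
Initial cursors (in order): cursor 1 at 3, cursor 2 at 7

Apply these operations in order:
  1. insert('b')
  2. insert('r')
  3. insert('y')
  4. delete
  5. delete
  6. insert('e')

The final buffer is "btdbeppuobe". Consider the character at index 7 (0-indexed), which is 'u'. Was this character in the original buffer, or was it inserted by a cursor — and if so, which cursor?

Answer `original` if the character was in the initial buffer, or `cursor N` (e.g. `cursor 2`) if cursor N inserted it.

Answer: original

Derivation:
After op 1 (insert('b')): buffer="btdbppuob" (len 9), cursors c1@4 c2@9, authorship ...1....2
After op 2 (insert('r')): buffer="btdbrppuobr" (len 11), cursors c1@5 c2@11, authorship ...11....22
After op 3 (insert('y')): buffer="btdbryppuobry" (len 13), cursors c1@6 c2@13, authorship ...111....222
After op 4 (delete): buffer="btdbrppuobr" (len 11), cursors c1@5 c2@11, authorship ...11....22
After op 5 (delete): buffer="btdbppuob" (len 9), cursors c1@4 c2@9, authorship ...1....2
After op 6 (insert('e')): buffer="btdbeppuobe" (len 11), cursors c1@5 c2@11, authorship ...11....22
Authorship (.=original, N=cursor N): . . . 1 1 . . . . 2 2
Index 7: author = original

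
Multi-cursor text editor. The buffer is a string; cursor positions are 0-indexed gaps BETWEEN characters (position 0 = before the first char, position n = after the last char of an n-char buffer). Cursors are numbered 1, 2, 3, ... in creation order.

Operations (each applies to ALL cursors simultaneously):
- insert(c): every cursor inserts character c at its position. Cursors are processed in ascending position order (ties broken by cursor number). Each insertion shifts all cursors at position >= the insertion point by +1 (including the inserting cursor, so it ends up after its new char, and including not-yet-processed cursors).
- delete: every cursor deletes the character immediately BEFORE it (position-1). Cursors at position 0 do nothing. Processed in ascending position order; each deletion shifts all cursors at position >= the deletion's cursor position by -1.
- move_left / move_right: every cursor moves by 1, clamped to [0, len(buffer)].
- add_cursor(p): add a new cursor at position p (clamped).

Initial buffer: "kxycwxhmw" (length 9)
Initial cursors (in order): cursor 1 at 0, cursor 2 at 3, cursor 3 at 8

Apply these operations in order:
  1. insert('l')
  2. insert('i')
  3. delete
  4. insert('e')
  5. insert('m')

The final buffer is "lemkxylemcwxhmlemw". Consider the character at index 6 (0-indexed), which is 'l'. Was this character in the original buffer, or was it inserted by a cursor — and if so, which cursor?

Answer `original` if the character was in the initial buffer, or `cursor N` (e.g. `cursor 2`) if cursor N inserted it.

Answer: cursor 2

Derivation:
After op 1 (insert('l')): buffer="lkxylcwxhmlw" (len 12), cursors c1@1 c2@5 c3@11, authorship 1...2.....3.
After op 2 (insert('i')): buffer="likxylicwxhmliw" (len 15), cursors c1@2 c2@7 c3@14, authorship 11...22.....33.
After op 3 (delete): buffer="lkxylcwxhmlw" (len 12), cursors c1@1 c2@5 c3@11, authorship 1...2.....3.
After op 4 (insert('e')): buffer="lekxylecwxhmlew" (len 15), cursors c1@2 c2@7 c3@14, authorship 11...22.....33.
After op 5 (insert('m')): buffer="lemkxylemcwxhmlemw" (len 18), cursors c1@3 c2@9 c3@17, authorship 111...222.....333.
Authorship (.=original, N=cursor N): 1 1 1 . . . 2 2 2 . . . . . 3 3 3 .
Index 6: author = 2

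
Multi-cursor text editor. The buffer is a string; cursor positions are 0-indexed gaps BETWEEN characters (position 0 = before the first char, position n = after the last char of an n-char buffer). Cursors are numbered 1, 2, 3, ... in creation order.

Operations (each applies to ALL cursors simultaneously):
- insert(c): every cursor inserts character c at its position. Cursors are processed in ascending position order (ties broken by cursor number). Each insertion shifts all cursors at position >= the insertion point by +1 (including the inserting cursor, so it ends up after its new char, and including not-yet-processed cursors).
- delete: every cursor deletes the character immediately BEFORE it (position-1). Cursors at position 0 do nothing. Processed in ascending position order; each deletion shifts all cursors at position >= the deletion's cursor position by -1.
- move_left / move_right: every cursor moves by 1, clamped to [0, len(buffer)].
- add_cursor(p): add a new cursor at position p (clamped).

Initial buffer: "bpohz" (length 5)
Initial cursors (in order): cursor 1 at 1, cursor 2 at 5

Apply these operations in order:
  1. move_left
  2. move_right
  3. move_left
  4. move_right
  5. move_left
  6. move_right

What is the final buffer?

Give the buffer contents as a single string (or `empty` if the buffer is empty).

After op 1 (move_left): buffer="bpohz" (len 5), cursors c1@0 c2@4, authorship .....
After op 2 (move_right): buffer="bpohz" (len 5), cursors c1@1 c2@5, authorship .....
After op 3 (move_left): buffer="bpohz" (len 5), cursors c1@0 c2@4, authorship .....
After op 4 (move_right): buffer="bpohz" (len 5), cursors c1@1 c2@5, authorship .....
After op 5 (move_left): buffer="bpohz" (len 5), cursors c1@0 c2@4, authorship .....
After op 6 (move_right): buffer="bpohz" (len 5), cursors c1@1 c2@5, authorship .....

Answer: bpohz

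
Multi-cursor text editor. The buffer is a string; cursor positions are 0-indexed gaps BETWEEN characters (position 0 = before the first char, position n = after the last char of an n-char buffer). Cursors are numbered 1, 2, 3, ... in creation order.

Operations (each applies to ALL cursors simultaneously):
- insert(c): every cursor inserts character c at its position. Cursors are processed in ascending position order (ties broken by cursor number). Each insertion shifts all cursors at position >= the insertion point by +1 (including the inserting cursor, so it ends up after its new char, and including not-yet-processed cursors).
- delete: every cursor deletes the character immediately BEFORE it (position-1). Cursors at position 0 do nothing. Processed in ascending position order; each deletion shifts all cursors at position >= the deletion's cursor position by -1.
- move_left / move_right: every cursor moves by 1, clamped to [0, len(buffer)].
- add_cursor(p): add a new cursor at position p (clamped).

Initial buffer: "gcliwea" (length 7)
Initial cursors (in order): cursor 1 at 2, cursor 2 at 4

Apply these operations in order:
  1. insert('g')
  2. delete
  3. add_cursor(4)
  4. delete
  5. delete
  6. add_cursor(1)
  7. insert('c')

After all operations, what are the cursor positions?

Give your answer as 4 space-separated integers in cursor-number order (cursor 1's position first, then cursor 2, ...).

Answer: 3 3 3 5

Derivation:
After op 1 (insert('g')): buffer="gcgligwea" (len 9), cursors c1@3 c2@6, authorship ..1..2...
After op 2 (delete): buffer="gcliwea" (len 7), cursors c1@2 c2@4, authorship .......
After op 3 (add_cursor(4)): buffer="gcliwea" (len 7), cursors c1@2 c2@4 c3@4, authorship .......
After op 4 (delete): buffer="gwea" (len 4), cursors c1@1 c2@1 c3@1, authorship ....
After op 5 (delete): buffer="wea" (len 3), cursors c1@0 c2@0 c3@0, authorship ...
After op 6 (add_cursor(1)): buffer="wea" (len 3), cursors c1@0 c2@0 c3@0 c4@1, authorship ...
After op 7 (insert('c')): buffer="cccwcea" (len 7), cursors c1@3 c2@3 c3@3 c4@5, authorship 123.4..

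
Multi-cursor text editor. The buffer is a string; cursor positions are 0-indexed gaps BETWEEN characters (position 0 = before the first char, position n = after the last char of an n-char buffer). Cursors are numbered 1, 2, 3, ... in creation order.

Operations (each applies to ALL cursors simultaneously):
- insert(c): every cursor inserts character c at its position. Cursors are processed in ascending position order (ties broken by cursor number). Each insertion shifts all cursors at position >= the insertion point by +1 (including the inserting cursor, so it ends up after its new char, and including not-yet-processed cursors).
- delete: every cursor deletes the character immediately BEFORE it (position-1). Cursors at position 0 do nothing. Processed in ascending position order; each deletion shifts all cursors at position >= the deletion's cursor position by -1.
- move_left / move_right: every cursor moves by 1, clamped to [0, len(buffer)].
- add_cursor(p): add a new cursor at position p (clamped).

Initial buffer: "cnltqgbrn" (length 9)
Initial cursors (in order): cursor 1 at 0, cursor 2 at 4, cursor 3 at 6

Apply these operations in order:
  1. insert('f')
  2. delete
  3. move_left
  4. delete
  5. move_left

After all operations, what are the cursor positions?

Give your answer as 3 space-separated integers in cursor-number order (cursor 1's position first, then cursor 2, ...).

Answer: 0 1 2

Derivation:
After op 1 (insert('f')): buffer="fcnltfqgfbrn" (len 12), cursors c1@1 c2@6 c3@9, authorship 1....2..3...
After op 2 (delete): buffer="cnltqgbrn" (len 9), cursors c1@0 c2@4 c3@6, authorship .........
After op 3 (move_left): buffer="cnltqgbrn" (len 9), cursors c1@0 c2@3 c3@5, authorship .........
After op 4 (delete): buffer="cntgbrn" (len 7), cursors c1@0 c2@2 c3@3, authorship .......
After op 5 (move_left): buffer="cntgbrn" (len 7), cursors c1@0 c2@1 c3@2, authorship .......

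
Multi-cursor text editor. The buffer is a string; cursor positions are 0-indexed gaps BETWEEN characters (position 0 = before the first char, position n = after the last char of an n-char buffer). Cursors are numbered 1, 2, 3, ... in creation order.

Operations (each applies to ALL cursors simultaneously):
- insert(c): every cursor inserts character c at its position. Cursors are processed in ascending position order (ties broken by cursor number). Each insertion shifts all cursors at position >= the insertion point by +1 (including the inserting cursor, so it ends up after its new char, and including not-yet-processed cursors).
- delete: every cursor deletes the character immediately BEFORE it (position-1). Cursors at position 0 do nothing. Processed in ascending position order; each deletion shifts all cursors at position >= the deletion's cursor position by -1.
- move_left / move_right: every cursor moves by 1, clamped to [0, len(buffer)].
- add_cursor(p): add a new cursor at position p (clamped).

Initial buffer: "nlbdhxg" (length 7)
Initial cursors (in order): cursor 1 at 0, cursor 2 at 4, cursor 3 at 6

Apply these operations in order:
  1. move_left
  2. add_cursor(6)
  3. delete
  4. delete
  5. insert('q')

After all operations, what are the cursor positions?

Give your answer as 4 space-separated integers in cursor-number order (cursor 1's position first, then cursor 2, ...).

Answer: 4 4 4 4

Derivation:
After op 1 (move_left): buffer="nlbdhxg" (len 7), cursors c1@0 c2@3 c3@5, authorship .......
After op 2 (add_cursor(6)): buffer="nlbdhxg" (len 7), cursors c1@0 c2@3 c3@5 c4@6, authorship .......
After op 3 (delete): buffer="nldg" (len 4), cursors c1@0 c2@2 c3@3 c4@3, authorship ....
After op 4 (delete): buffer="g" (len 1), cursors c1@0 c2@0 c3@0 c4@0, authorship .
After op 5 (insert('q')): buffer="qqqqg" (len 5), cursors c1@4 c2@4 c3@4 c4@4, authorship 1234.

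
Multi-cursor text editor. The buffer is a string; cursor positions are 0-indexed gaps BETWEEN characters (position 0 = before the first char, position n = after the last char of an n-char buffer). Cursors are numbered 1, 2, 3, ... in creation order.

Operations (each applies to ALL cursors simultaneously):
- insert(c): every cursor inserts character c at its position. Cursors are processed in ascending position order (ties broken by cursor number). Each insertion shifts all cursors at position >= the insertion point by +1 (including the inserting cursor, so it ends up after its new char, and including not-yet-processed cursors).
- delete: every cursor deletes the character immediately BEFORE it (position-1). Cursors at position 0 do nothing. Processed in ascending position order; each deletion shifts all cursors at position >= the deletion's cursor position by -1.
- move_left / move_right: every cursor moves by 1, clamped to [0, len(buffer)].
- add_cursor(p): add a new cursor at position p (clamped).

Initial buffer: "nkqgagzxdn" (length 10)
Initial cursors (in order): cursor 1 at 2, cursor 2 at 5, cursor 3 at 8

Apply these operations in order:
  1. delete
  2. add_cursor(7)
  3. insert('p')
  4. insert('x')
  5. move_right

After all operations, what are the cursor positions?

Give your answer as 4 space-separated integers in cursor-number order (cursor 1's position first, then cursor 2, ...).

After op 1 (delete): buffer="nqggzdn" (len 7), cursors c1@1 c2@3 c3@5, authorship .......
After op 2 (add_cursor(7)): buffer="nqggzdn" (len 7), cursors c1@1 c2@3 c3@5 c4@7, authorship .......
After op 3 (insert('p')): buffer="npqgpgzpdnp" (len 11), cursors c1@2 c2@5 c3@8 c4@11, authorship .1..2..3..4
After op 4 (insert('x')): buffer="npxqgpxgzpxdnpx" (len 15), cursors c1@3 c2@7 c3@11 c4@15, authorship .11..22..33..44
After op 5 (move_right): buffer="npxqgpxgzpxdnpx" (len 15), cursors c1@4 c2@8 c3@12 c4@15, authorship .11..22..33..44

Answer: 4 8 12 15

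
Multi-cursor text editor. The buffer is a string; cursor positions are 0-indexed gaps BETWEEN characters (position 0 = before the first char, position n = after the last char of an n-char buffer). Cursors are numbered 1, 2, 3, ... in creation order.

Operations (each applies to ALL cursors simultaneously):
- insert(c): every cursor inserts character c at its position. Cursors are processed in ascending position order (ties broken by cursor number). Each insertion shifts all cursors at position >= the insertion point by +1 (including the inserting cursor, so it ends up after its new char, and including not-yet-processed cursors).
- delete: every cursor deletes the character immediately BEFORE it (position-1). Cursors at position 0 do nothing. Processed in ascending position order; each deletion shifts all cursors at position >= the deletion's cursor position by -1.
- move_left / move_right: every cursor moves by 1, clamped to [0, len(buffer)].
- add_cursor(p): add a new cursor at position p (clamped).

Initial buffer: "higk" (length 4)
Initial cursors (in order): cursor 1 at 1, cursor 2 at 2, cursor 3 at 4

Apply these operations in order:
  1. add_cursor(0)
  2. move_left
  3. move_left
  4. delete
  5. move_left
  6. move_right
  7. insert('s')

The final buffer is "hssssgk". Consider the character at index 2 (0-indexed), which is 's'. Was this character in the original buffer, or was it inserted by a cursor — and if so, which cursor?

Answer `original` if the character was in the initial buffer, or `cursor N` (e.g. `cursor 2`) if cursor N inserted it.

Answer: cursor 2

Derivation:
After op 1 (add_cursor(0)): buffer="higk" (len 4), cursors c4@0 c1@1 c2@2 c3@4, authorship ....
After op 2 (move_left): buffer="higk" (len 4), cursors c1@0 c4@0 c2@1 c3@3, authorship ....
After op 3 (move_left): buffer="higk" (len 4), cursors c1@0 c2@0 c4@0 c3@2, authorship ....
After op 4 (delete): buffer="hgk" (len 3), cursors c1@0 c2@0 c4@0 c3@1, authorship ...
After op 5 (move_left): buffer="hgk" (len 3), cursors c1@0 c2@0 c3@0 c4@0, authorship ...
After op 6 (move_right): buffer="hgk" (len 3), cursors c1@1 c2@1 c3@1 c4@1, authorship ...
After op 7 (insert('s')): buffer="hssssgk" (len 7), cursors c1@5 c2@5 c3@5 c4@5, authorship .1234..
Authorship (.=original, N=cursor N): . 1 2 3 4 . .
Index 2: author = 2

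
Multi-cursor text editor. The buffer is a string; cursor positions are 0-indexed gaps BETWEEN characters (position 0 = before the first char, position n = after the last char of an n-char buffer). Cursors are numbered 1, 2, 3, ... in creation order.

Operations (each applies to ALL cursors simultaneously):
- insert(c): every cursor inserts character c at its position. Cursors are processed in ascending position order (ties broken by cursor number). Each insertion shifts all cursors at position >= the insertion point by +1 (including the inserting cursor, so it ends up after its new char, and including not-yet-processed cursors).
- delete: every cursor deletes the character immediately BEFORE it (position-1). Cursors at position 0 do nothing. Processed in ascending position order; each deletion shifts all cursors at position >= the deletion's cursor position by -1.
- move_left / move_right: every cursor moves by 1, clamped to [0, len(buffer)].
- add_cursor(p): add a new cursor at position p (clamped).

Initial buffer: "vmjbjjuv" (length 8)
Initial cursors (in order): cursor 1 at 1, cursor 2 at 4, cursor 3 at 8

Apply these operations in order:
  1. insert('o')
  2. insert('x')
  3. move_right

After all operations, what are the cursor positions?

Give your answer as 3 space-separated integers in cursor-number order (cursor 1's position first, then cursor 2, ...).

Answer: 4 9 14

Derivation:
After op 1 (insert('o')): buffer="vomjbojjuvo" (len 11), cursors c1@2 c2@6 c3@11, authorship .1...2....3
After op 2 (insert('x')): buffer="voxmjboxjjuvox" (len 14), cursors c1@3 c2@8 c3@14, authorship .11...22....33
After op 3 (move_right): buffer="voxmjboxjjuvox" (len 14), cursors c1@4 c2@9 c3@14, authorship .11...22....33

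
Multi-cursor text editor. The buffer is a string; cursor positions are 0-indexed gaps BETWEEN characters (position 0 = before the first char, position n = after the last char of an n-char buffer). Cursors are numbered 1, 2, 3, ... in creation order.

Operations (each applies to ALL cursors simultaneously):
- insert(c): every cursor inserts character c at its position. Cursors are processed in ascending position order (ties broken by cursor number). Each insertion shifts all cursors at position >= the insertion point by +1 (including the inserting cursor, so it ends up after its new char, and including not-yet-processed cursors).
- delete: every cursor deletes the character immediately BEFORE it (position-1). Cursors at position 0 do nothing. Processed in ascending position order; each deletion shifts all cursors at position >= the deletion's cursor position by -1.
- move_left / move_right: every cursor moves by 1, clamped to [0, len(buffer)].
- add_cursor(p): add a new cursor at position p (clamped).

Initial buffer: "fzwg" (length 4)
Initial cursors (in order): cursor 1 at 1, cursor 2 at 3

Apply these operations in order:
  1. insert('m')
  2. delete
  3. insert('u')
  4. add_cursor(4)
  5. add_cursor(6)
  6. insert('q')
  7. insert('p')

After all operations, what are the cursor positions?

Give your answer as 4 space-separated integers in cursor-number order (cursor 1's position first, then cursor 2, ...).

Answer: 4 11 8 14

Derivation:
After op 1 (insert('m')): buffer="fmzwmg" (len 6), cursors c1@2 c2@5, authorship .1..2.
After op 2 (delete): buffer="fzwg" (len 4), cursors c1@1 c2@3, authorship ....
After op 3 (insert('u')): buffer="fuzwug" (len 6), cursors c1@2 c2@5, authorship .1..2.
After op 4 (add_cursor(4)): buffer="fuzwug" (len 6), cursors c1@2 c3@4 c2@5, authorship .1..2.
After op 5 (add_cursor(6)): buffer="fuzwug" (len 6), cursors c1@2 c3@4 c2@5 c4@6, authorship .1..2.
After op 6 (insert('q')): buffer="fuqzwquqgq" (len 10), cursors c1@3 c3@6 c2@8 c4@10, authorship .11..322.4
After op 7 (insert('p')): buffer="fuqpzwqpuqpgqp" (len 14), cursors c1@4 c3@8 c2@11 c4@14, authorship .111..33222.44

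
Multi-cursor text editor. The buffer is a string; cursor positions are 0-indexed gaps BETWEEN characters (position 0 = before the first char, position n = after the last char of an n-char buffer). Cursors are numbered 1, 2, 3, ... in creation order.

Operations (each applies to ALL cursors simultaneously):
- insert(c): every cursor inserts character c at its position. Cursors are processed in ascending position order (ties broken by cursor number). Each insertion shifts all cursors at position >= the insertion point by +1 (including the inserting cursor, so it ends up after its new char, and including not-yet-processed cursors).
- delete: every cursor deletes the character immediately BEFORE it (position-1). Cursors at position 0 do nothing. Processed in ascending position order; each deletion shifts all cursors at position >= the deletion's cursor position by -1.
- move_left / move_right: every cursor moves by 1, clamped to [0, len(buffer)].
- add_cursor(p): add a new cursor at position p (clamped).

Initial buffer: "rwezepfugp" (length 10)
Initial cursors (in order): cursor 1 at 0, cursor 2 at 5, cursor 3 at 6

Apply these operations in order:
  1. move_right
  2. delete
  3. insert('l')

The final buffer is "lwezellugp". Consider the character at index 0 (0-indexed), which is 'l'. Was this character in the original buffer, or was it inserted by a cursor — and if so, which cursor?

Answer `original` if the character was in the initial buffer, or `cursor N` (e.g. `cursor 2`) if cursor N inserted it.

After op 1 (move_right): buffer="rwezepfugp" (len 10), cursors c1@1 c2@6 c3@7, authorship ..........
After op 2 (delete): buffer="wezeugp" (len 7), cursors c1@0 c2@4 c3@4, authorship .......
After op 3 (insert('l')): buffer="lwezellugp" (len 10), cursors c1@1 c2@7 c3@7, authorship 1....23...
Authorship (.=original, N=cursor N): 1 . . . . 2 3 . . .
Index 0: author = 1

Answer: cursor 1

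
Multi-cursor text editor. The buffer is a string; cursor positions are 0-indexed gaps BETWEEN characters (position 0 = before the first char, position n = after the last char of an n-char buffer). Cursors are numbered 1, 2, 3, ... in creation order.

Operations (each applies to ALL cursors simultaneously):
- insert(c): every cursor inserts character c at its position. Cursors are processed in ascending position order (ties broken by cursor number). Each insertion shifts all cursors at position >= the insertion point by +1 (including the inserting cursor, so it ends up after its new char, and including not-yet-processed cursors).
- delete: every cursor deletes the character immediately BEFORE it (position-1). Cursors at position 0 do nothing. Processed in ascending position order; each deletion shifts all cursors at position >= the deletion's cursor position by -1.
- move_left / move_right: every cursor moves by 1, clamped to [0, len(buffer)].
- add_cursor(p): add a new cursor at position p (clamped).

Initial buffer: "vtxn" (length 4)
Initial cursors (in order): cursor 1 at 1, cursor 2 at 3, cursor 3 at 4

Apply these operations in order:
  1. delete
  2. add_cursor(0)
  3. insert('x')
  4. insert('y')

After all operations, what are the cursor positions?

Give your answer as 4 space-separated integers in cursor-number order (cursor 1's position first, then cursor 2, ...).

After op 1 (delete): buffer="t" (len 1), cursors c1@0 c2@1 c3@1, authorship .
After op 2 (add_cursor(0)): buffer="t" (len 1), cursors c1@0 c4@0 c2@1 c3@1, authorship .
After op 3 (insert('x')): buffer="xxtxx" (len 5), cursors c1@2 c4@2 c2@5 c3@5, authorship 14.23
After op 4 (insert('y')): buffer="xxyytxxyy" (len 9), cursors c1@4 c4@4 c2@9 c3@9, authorship 1414.2323

Answer: 4 9 9 4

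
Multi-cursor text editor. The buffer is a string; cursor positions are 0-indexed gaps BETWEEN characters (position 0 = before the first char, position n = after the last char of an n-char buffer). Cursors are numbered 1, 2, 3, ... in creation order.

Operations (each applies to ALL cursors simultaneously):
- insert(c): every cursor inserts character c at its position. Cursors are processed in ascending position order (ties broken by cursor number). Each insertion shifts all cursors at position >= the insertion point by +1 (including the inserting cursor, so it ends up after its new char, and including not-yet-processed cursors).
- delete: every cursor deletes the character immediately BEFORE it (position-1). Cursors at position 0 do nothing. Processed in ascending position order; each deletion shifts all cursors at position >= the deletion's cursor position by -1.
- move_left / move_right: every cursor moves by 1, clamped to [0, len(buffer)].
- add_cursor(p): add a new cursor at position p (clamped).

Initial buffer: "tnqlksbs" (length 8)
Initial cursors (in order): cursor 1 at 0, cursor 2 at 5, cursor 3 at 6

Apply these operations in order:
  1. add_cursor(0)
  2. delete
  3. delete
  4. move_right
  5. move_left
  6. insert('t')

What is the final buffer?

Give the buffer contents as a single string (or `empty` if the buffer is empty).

After op 1 (add_cursor(0)): buffer="tnqlksbs" (len 8), cursors c1@0 c4@0 c2@5 c3@6, authorship ........
After op 2 (delete): buffer="tnqlbs" (len 6), cursors c1@0 c4@0 c2@4 c3@4, authorship ......
After op 3 (delete): buffer="tnbs" (len 4), cursors c1@0 c4@0 c2@2 c3@2, authorship ....
After op 4 (move_right): buffer="tnbs" (len 4), cursors c1@1 c4@1 c2@3 c3@3, authorship ....
After op 5 (move_left): buffer="tnbs" (len 4), cursors c1@0 c4@0 c2@2 c3@2, authorship ....
After op 6 (insert('t')): buffer="tttnttbs" (len 8), cursors c1@2 c4@2 c2@6 c3@6, authorship 14..23..

Answer: tttnttbs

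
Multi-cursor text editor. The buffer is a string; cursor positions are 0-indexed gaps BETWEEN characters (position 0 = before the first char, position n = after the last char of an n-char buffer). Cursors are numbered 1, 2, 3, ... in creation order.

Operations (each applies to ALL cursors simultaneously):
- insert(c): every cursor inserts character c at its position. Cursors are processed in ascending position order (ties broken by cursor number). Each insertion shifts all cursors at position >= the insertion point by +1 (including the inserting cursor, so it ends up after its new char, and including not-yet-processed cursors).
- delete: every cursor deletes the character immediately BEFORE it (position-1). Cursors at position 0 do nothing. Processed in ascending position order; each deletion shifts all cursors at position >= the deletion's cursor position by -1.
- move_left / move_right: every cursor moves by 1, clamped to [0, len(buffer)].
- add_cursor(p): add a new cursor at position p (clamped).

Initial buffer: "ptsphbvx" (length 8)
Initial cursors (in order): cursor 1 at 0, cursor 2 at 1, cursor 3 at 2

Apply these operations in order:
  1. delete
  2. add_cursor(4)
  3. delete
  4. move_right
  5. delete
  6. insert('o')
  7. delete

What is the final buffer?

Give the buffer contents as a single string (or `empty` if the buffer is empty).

After op 1 (delete): buffer="sphbvx" (len 6), cursors c1@0 c2@0 c3@0, authorship ......
After op 2 (add_cursor(4)): buffer="sphbvx" (len 6), cursors c1@0 c2@0 c3@0 c4@4, authorship ......
After op 3 (delete): buffer="sphvx" (len 5), cursors c1@0 c2@0 c3@0 c4@3, authorship .....
After op 4 (move_right): buffer="sphvx" (len 5), cursors c1@1 c2@1 c3@1 c4@4, authorship .....
After op 5 (delete): buffer="phx" (len 3), cursors c1@0 c2@0 c3@0 c4@2, authorship ...
After op 6 (insert('o')): buffer="ooophox" (len 7), cursors c1@3 c2@3 c3@3 c4@6, authorship 123..4.
After op 7 (delete): buffer="phx" (len 3), cursors c1@0 c2@0 c3@0 c4@2, authorship ...

Answer: phx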